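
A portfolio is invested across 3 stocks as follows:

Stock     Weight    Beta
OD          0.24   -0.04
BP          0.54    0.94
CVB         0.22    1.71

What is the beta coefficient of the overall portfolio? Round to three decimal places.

β_P = Σ w_i β_i = 0.24×-0.04 + 0.54×0.94 + 0.22×1.71 = 0.8742

0.874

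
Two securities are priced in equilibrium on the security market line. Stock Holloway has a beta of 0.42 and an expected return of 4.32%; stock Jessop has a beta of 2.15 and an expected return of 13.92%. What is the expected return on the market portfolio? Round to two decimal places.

7.54%

Both satisfy E(R) = R_f + β·MRP, so the slope of the SML is
MRP = (13.92% − 4.32%) / (2.15 − 0.42) = 9.60% / 1.73 = 5.5491%
R_f = E(R_Holloway) − β_Holloway·MRP = 4.32% − 0.42 × 5.5491% = 1.9894%
E(R_m) = R_f + MRP = 1.9894% + 5.5491% = 7.54%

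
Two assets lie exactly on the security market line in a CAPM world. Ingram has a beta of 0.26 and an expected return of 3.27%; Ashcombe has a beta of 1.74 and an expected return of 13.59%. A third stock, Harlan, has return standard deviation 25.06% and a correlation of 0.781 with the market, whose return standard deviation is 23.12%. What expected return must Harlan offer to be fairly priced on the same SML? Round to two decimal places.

7.36%

MRP = (13.59% − 3.27%) / (1.74 − 0.26) = 6.9730%
R_f = 3.27% − 0.26 × 6.9730% = 1.4570%
β_Harlan = ρ·σ_i/σ_m = 0.781 × 25.06 / 23.12 = 0.8465
E(R_Harlan) = R_f + β × MRP = 1.4570% + 0.8465 × 6.9730% = 7.36%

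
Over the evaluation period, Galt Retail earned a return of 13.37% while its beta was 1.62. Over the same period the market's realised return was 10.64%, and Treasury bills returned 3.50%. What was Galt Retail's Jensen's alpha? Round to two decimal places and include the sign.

Market excess return = 10.64% − 3.50% = 7.14%
CAPM benchmark = R_f + β(R_m − R_f) = 3.50% + 1.62 × 7.14% = 15.0668%
α = actual − benchmark = 13.37% − 15.0668% = -1.70%

-1.70%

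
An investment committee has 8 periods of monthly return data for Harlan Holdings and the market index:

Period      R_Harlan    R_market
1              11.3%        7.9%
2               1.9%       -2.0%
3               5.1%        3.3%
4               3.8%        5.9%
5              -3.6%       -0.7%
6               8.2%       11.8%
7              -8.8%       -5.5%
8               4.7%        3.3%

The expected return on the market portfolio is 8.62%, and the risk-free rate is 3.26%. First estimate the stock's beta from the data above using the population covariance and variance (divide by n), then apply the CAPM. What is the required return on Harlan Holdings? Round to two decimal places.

Mean R_i = (11.3 + 1.9 + 5.1 + 3.8 − 3.6 + 8.2 − 8.8 + 4.7) / 8 = 2.8250%
Mean R_m = (7.9 − 2.0 + 3.3 + 5.9 − 0.7 + 11.8 − 5.5 + 3.3) / 8 = 3.0000%
Σ(R_i − R̄_i)(R_m − R̄_m) = 220.1100  ⇒  Cov = 220.1100 / 8 = 27.5138
Σ(R_m − R̄_m)² = 220.9800  ⇒  Var(R_m) = 220.9800 / 8 = 27.6225
β = Cov / Var(R_m) = 27.5138 / 27.6225 = 0.9961
MRP = 8.62% − 3.26% = 5.36%
E(R) = R_f + β × MRP = 3.26% + 0.9961 × 5.36% = 8.60%

8.60%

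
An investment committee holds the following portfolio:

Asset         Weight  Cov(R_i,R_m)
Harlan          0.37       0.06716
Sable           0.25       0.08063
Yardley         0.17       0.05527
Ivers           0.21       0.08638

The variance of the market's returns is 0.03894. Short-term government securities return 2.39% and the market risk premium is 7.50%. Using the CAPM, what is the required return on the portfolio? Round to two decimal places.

16.36%

β_Harlan = 0.06716 / 0.03894 = 1.7247
β_Sable = 0.08063 / 0.03894 = 2.0706
β_Yardley = 0.05527 / 0.03894 = 1.4194
β_Ivers = 0.08638 / 0.03894 = 2.2183
β_P = Σ w_i β_i = 0.37×1.7247 + 0.25×2.0706 + 0.17×1.4194 + 0.21×2.2183 = 1.8629
E(R_P) = R_f + β_P × MRP = 2.39% + 1.8629 × 7.50% = 16.36%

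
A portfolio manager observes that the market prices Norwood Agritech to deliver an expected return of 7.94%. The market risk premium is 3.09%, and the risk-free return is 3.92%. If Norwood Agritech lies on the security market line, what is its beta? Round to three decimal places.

1.301

β = (E(R) − R_f) / MRP = (7.94% − 3.92%) / 3.09% = 4.02% / 3.09% = 1.301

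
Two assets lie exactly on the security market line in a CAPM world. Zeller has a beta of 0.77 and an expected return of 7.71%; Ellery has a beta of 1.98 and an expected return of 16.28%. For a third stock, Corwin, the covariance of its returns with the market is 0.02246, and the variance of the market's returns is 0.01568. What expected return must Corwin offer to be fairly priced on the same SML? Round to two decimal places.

MRP = (16.28% − 7.71%) / (1.98 − 0.77) = 7.0826%
R_f = 7.71% − 0.77 × 7.0826% = 2.2564%
β_Corwin = Cov / Var(R_m) = 0.02246 / 0.01568 = 1.4324
E(R_Corwin) = R_f + β × MRP = 2.2564% + 1.4324 × 7.0826% = 12.40%

12.40%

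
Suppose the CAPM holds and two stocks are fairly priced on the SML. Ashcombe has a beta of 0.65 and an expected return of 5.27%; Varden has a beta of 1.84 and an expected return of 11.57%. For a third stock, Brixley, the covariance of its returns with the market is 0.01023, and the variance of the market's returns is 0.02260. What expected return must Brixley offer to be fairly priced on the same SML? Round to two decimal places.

4.23%

MRP = (11.57% − 5.27%) / (1.84 − 0.65) = 5.2941%
R_f = 5.27% − 0.65 × 5.2941% = 1.8288%
β_Brixley = Cov / Var(R_m) = 0.01023 / 0.02260 = 0.4527
E(R_Brixley) = R_f + β × MRP = 1.8288% + 0.4527 × 5.2941% = 4.23%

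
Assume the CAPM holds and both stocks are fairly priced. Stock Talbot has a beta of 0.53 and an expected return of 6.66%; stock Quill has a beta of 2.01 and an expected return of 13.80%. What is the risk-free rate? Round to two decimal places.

4.10%

Both satisfy E(R) = R_f + β·MRP, so the slope of the SML is
MRP = (13.80% − 6.66%) / (2.01 − 0.53) = 7.14% / 1.48 = 4.8243%
R_f = E(R_Talbot) − β_Talbot·MRP = 6.66% − 0.53 × 4.8243% = 4.1031%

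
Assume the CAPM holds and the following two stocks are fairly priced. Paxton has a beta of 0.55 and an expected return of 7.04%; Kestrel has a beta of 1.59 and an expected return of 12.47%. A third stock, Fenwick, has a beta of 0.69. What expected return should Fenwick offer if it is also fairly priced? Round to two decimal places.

7.77%

MRP (SML slope) = (12.47% − 7.04%) / (1.59 − 0.55) = 5.43% / 1.04 = 5.2212%
R_f (intercept) = 7.04% − 0.55 × 5.2212% = 4.1683%
E(R_Fenwick) = R_f + β × MRP = 4.1683% + 0.69 × 5.2212% = 7.77%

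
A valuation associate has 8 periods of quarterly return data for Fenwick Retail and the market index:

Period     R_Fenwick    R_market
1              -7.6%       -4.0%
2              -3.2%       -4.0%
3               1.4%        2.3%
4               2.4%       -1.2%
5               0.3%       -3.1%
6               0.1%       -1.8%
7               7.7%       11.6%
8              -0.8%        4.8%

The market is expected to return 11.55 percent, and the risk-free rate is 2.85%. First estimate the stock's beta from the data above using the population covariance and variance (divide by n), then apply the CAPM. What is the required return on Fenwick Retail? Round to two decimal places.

8.23%

Mean R_i = (-7.6 − 3.2 + 1.4 + 2.4 + 0.3 + 0.1 + 7.7 − 0.8) / 8 = 0.0375%
Mean R_m = (-4.0 − 4.0 + 2.3 − 1.2 − 3.1 − 1.8 + 11.6 + 4.8) / 8 = 0.5750%
Σ(R_i − R̄_i)(R_m − R̄_m) = 127.7375  ⇒  Cov = 127.7375 / 8 = 15.9672
Σ(R_m − R̄_m)² = 206.5350  ⇒  Var(R_m) = 206.5350 / 8 = 25.8169
β = Cov / Var(R_m) = 15.9672 / 25.8169 = 0.6185
MRP = 11.55% − 2.85% = 8.70%
E(R) = R_f + β × MRP = 2.85% + 0.6185 × 8.70% = 8.23%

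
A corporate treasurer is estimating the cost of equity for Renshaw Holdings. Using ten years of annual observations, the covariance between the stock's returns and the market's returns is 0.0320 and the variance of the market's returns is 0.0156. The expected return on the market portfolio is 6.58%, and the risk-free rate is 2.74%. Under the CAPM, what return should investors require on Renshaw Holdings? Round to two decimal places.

β = Cov(R_i, R_m) / Var(R_m) = 0.0320 / 0.0156 = 2.0513
MRP = 6.58% − 2.74% = 3.84%
E(R) = R_f + β × MRP = 2.74% + 2.0513 × 3.84% = 10.62%

10.62%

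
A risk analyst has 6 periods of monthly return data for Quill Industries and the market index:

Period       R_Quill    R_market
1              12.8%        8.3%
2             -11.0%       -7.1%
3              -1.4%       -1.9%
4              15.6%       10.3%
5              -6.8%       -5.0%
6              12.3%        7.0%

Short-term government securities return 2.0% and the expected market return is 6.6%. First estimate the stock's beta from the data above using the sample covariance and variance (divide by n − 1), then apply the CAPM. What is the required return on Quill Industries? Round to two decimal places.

8.99%

Mean R_i = (12.8 − 11.0 − 1.4 + 15.6 − 6.8 + 12.3) / 6 = 3.5833%
Mean R_m = (8.3 − 7.1 − 1.9 + 10.3 − 5.0 + 7.0) / 6 = 1.9333%
Σ(R_i − R̄_i)(R_m − R̄_m) = 426.2133  ⇒  Cov = 426.2133 / 5 = 85.2427
Σ(R_m − R̄_m)² = 280.5733  ⇒  Var(R_m) = 280.5733 / 5 = 56.1147
β = Cov / Var(R_m) = 85.2427 / 56.1147 = 1.5191
MRP = 6.6% − 2.0% = 4.60%
E(R) = R_f + β × MRP = 2.0% + 1.5191 × 4.6% = 8.99%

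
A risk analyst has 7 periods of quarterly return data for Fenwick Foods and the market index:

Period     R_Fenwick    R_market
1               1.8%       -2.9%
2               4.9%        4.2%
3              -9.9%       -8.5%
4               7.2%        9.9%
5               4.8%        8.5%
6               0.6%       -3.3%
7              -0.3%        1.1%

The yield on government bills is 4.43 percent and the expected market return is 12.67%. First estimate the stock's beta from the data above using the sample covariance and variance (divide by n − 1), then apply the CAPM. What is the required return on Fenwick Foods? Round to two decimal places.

Mean R_i = (1.8 + 4.9 − 9.9 + 7.2 + 4.8 + 0.6 − 0.3) / 7 = 1.3000%
Mean R_m = (-2.9 + 4.2 − 8.5 + 9.9 + 8.5 − 3.3 + 1.1) / 7 = 1.2857%
Σ(R_i − R̄_i)(R_m − R̄_m) = 197.5800  ⇒  Cov = 197.5800 / 6 = 32.9300
Σ(R_m − R̄_m)² = 269.0886  ⇒  Var(R_m) = 269.0886 / 6 = 44.8481
β = Cov / Var(R_m) = 32.9300 / 44.8481 = 0.7343
MRP = 12.67% − 4.43% = 8.24%
E(R) = R_f + β × MRP = 4.43% + 0.7343 × 8.24% = 10.48%

10.48%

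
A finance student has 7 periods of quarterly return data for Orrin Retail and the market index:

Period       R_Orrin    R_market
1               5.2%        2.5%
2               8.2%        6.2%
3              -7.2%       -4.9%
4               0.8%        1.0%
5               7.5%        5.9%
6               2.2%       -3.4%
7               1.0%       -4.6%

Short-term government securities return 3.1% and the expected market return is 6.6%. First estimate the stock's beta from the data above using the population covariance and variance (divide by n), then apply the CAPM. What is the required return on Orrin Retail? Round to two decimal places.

Mean R_i = (5.2 + 8.2 − 7.2 + 0.8 + 7.5 + 2.2 + 1.0) / 7 = 2.5286%
Mean R_m = (2.5 + 6.2 − 4.9 + 1.0 + 5.9 − 3.4 − 4.6) / 7 = 0.3857%
Σ(R_i − R̄_i)(R_m − R̄_m) = 125.2629  ⇒  Cov = 125.2629 / 7 = 17.8947
Σ(R_m − R̄_m)² = 136.1886  ⇒  Var(R_m) = 136.1886 / 7 = 19.4555
β = Cov / Var(R_m) = 17.8947 / 19.4555 = 0.9198
MRP = 6.6% − 3.1% = 3.50%
E(R) = R_f + β × MRP = 3.1% + 0.9198 × 3.5% = 6.32%

6.32%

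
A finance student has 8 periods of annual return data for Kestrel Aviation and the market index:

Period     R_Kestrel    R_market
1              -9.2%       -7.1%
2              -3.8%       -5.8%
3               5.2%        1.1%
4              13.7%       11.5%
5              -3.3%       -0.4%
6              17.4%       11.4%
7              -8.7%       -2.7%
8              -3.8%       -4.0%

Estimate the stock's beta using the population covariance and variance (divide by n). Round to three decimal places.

Mean R_i = (-9.2 − 3.8 + 5.2 + 13.7 − 3.3 + 17.4 − 8.7 − 3.8) / 8 = 0.9375%
Mean R_m = (-7.1 − 5.8 + 1.1 + 11.5 − 0.4 + 11.4 − 2.7 − 4.0) / 8 = 0.5000%
Σ(R_i − R̄_i)(R_m − R̄_m) = 485.2500  ⇒  Cov = 485.2500 / 8 = 60.6563
Σ(R_m − R̄_m)² = 368.9200  ⇒  Var(R_m) = 368.9200 / 8 = 46.1150
β = Cov / Var(R_m) = 60.6563 / 46.1150 = 1.3153

1.315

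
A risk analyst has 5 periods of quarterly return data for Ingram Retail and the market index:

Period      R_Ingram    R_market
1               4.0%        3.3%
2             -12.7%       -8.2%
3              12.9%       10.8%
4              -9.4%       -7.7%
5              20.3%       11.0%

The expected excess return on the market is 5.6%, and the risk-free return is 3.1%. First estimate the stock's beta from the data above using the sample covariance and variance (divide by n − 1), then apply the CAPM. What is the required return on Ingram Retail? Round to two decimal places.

11.30%

Mean R_i = (4.0 − 12.7 + 12.9 − 9.4 + 20.3) / 5 = 3.0200%
Mean R_m = (3.3 − 8.2 + 10.8 − 7.7 + 11.0) / 5 = 1.8400%
Σ(R_i − R̄_i)(R_m − R̄_m) = 524.5560  ⇒  Cov = 524.5560 / 4 = 131.1390
Σ(R_m − R̄_m)² = 358.1320  ⇒  Var(R_m) = 358.1320 / 4 = 89.5330
β = Cov / Var(R_m) = 131.1390 / 89.5330 = 1.4647
E(R) = R_f + β × MRP = 3.1% + 1.4647 × 5.6% = 11.30%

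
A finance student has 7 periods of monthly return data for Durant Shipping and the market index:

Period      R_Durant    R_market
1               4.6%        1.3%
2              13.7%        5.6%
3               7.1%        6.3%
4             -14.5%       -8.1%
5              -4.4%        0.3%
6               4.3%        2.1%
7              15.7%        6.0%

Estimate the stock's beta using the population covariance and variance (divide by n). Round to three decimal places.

1.935

Mean R_i = (4.6 + 13.7 + 7.1 − 14.5 − 4.4 + 4.3 + 15.7) / 7 = 3.7857%
Mean R_m = (1.3 + 5.6 + 6.3 − 8.1 + 0.3 + 2.1 + 6.0) / 7 = 1.9286%
Σ(R_i − R̄_i)(R_m − R̄_m) = 295.6829  ⇒  Cov = 295.6829 / 7 = 42.2404
Σ(R_m − R̄_m)² = 152.8143  ⇒  Var(R_m) = 152.8143 / 7 = 21.8306
β = Cov / Var(R_m) = 42.2404 / 21.8306 = 1.9349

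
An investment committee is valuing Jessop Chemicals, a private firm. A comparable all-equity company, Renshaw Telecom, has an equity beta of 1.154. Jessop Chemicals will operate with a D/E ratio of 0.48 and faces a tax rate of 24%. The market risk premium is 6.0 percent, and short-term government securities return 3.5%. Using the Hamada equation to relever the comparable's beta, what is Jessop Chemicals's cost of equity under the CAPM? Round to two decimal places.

12.95%

β_L = β_U × [1 + (1 − t)(D/E)] = 1.154 × [1 + (1 − 0.24) × 0.48]
    = 1.154 × [1 + 0.76 × 0.48] = 1.154 × 1.3648 = 1.5750
E(R) = R_f + β_L × MRP = 3.5% + 1.5750 × 6.0% = 12.95%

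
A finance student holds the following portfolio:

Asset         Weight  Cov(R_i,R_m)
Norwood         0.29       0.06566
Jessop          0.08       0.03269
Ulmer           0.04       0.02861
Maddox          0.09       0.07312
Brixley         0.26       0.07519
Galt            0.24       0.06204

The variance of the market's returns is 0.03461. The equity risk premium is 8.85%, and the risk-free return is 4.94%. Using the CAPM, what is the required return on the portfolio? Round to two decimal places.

β_Norwood = 0.06566 / 0.03461 = 1.8971
β_Jessop = 0.03269 / 0.03461 = 0.9445
β_Ulmer = 0.02861 / 0.03461 = 0.8266
β_Maddox = 0.07312 / 0.03461 = 2.1127
β_Brixley = 0.07519 / 0.03461 = 2.1725
β_Galt = 0.06204 / 0.03461 = 1.7925
β_P = Σ w_i β_i = 0.29×1.8971 + 0.08×0.9445 + 0.04×0.8266 + 0.09×2.1127 + 0.26×2.1725 + 0.24×1.7925 = 1.8440
E(R_P) = R_f + β_P × MRP = 4.94% + 1.8440 × 8.85% = 21.26%

21.26%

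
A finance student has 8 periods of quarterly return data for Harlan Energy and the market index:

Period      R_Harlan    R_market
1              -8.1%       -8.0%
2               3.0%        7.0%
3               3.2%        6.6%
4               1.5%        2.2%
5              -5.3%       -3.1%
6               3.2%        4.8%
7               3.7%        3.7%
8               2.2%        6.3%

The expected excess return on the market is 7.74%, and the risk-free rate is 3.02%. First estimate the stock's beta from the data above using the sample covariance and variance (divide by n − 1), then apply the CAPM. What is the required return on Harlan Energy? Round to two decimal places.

Mean R_i = (-8.1 + 3.0 + 3.2 + 1.5 − 5.3 + 3.2 + 3.7 + 2.2) / 8 = 0.4250%
Mean R_m = (-8.0 + 7.0 + 6.6 + 2.2 − 3.1 + 4.8 + 3.7 + 6.3) / 8 = 2.4375%
Σ(R_i − R̄_i)(R_m − R̄_m) = 161.2725  ⇒  Cov = 161.2725 / 7 = 23.0389
Σ(R_m − R̄_m)² = 199.8988  ⇒  Var(R_m) = 199.8988 / 7 = 28.5570
β = Cov / Var(R_m) = 23.0389 / 28.5570 = 0.8068
E(R) = R_f + β × MRP = 3.02% + 0.8068 × 7.74% = 9.26%

9.26%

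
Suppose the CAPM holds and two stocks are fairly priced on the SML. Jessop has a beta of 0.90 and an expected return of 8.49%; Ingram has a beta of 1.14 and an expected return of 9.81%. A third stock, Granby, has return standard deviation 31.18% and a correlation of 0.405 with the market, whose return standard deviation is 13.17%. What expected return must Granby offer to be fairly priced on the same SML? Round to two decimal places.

MRP = (9.81% − 8.49%) / (1.14 − 0.90) = 5.5000%
R_f = 8.49% − 0.90 × 5.5000% = 3.5400%
β_Granby = ρ·σ_i/σ_m = 0.405 × 31.18 / 13.17 = 0.9588
E(R_Granby) = R_f + β × MRP = 3.5400% + 0.9588 × 5.5000% = 8.81%

8.81%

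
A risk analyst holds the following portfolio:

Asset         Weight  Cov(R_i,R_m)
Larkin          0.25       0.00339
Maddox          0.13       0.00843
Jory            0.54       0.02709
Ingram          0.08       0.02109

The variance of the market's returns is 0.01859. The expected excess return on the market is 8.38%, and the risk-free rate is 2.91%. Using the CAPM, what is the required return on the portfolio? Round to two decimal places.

11.14%

β_Larkin = 0.00339 / 0.01859 = 0.1824
β_Maddox = 0.00843 / 0.01859 = 0.4535
β_Jory = 0.02709 / 0.01859 = 1.4572
β_Ingram = 0.02109 / 0.01859 = 1.1345
β_P = Σ w_i β_i = 0.25×0.1824 + 0.13×0.4535 + 0.54×1.4572 + 0.08×1.1345 = 0.9822
E(R_P) = R_f + β_P × MRP = 2.91% + 0.9822 × 8.38% = 11.14%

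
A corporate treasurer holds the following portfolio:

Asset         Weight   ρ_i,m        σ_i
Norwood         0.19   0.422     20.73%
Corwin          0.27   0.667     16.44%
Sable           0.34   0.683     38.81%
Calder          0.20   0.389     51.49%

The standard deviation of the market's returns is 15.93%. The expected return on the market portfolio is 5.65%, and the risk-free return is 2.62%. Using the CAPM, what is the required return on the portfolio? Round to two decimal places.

5.98%

β_Norwood = 0.422 × 20.73% / 15.93% = 0.5492
β_Corwin = 0.667 × 16.44% / 15.93% = 0.6884
β_Sable = 0.683 × 38.81% / 15.93% = 1.6640
β_Calder = 0.389 × 51.49% / 15.93% = 1.2574
β_P = Σ w_i β_i = 0.19×0.5492 + 0.27×0.6884 + 0.34×1.6640 + 0.20×1.2574 = 1.1075
MRP = 5.65% − 2.62% = 3.03%
E(R_P) = R_f + β_P × MRP = 2.62% + 1.1075 × 3.03% = 5.98%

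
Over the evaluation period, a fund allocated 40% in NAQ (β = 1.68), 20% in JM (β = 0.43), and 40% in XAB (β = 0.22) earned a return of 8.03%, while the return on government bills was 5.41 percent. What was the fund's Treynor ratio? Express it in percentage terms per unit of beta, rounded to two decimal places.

β_P = 0.40×1.68 + 0.20×0.43 + 0.40×0.22 = 0.8460
Treynor = (R_P − R_f) / β_P = (8.03% − 5.41%) / 0.8460 = 2.62% / 0.8460 = 3.10%

3.10%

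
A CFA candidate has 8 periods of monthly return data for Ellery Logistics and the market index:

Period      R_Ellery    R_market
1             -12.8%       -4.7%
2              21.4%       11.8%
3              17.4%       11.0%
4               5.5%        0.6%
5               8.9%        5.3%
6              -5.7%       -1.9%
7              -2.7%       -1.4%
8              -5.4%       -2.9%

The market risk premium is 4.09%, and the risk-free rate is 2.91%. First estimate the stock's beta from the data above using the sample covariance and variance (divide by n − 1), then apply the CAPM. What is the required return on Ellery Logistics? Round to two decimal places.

10.45%

Mean R_i = (-12.8 + 21.4 + 17.4 + 5.5 + 8.9 − 5.7 − 2.7 − 5.4) / 8 = 3.3250%
Mean R_m = (-4.7 + 11.8 + 11.0 + 0.6 + 5.3 − 1.9 − 1.4 − 2.9) / 8 = 2.2250%
Σ(R_i − R̄_i)(R_m − R̄_m) = 525.6350  ⇒  Cov = 525.6350 / 7 = 75.0907
Σ(R_m − R̄_m)² = 285.1550  ⇒  Var(R_m) = 285.1550 / 7 = 40.7364
β = Cov / Var(R_m) = 75.0907 / 40.7364 = 1.8433
E(R) = R_f + β × MRP = 2.91% + 1.8433 × 4.09% = 10.45%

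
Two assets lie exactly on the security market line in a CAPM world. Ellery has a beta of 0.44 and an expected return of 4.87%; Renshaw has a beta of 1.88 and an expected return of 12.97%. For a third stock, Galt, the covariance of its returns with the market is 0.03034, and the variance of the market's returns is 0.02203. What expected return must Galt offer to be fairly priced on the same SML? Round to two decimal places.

10.14%

MRP = (12.97% − 4.87%) / (1.88 − 0.44) = 5.6250%
R_f = 4.87% − 0.44 × 5.6250% = 2.3950%
β_Galt = Cov / Var(R_m) = 0.03034 / 0.02203 = 1.3772
E(R_Galt) = R_f + β × MRP = 2.3950% + 1.3772 × 5.6250% = 10.14%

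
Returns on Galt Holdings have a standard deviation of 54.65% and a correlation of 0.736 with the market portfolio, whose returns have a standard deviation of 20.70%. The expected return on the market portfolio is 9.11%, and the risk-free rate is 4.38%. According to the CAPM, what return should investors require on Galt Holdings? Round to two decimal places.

β = ρ × σ_i / σ_m = 0.736 × 54.65% / 20.70% = 1.9431
MRP = 9.11% − 4.38% = 4.73%
E(R) = 4.38% + 1.9431 × 4.73% = 13.57%

13.57%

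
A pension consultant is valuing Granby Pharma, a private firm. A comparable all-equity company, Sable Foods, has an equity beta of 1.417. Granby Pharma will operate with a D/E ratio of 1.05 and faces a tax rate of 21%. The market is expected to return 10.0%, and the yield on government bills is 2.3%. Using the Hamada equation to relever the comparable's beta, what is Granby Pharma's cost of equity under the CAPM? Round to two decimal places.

β_L = β_U × [1 + (1 − t)(D/E)] = 1.417 × [1 + (1 − 0.21) × 1.05]
    = 1.417 × [1 + 0.79 × 1.05] = 1.417 × 1.8295 = 2.5924
MRP = 10.0% − 2.3% = 7.70%
E(R) = R_f + β_L × MRP = 2.3% + 2.5924 × 7.7% = 22.26%

22.26%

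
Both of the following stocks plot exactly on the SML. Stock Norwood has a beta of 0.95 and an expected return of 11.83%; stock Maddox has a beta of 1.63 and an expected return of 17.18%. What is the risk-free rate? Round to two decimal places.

4.36%

Both satisfy E(R) = R_f + β·MRP, so the slope of the SML is
MRP = (17.18% − 11.83%) / (1.63 − 0.95) = 5.35% / 0.68 = 7.8676%
R_f = E(R_Norwood) − β_Norwood·MRP = 11.83% − 0.95 × 7.8676% = 4.3558%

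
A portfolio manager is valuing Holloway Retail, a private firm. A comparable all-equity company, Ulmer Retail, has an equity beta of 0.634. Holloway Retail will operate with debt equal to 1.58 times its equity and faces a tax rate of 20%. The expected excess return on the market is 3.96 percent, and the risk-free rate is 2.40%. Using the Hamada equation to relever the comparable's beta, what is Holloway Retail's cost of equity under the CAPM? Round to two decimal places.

8.08%

β_L = β_U × [1 + (1 − t)(D/E)] = 0.634 × [1 + (1 − 0.20) × 1.58]
    = 0.634 × [1 + 0.80 × 1.58] = 0.634 × 2.2640 = 1.4354
E(R) = R_f + β_L × MRP = 2.40% + 1.4354 × 3.96% = 8.08%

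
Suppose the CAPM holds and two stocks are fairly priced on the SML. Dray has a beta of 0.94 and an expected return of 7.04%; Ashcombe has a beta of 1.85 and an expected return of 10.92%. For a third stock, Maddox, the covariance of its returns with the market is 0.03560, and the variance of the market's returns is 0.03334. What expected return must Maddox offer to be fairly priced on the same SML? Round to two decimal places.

7.58%

MRP = (10.92% − 7.04%) / (1.85 − 0.94) = 4.2637%
R_f = 7.04% − 0.94 × 4.2637% = 3.0321%
β_Maddox = Cov / Var(R_m) = 0.03560 / 0.03334 = 1.0678
E(R_Maddox) = R_f + β × MRP = 3.0321% + 1.0678 × 4.2637% = 7.58%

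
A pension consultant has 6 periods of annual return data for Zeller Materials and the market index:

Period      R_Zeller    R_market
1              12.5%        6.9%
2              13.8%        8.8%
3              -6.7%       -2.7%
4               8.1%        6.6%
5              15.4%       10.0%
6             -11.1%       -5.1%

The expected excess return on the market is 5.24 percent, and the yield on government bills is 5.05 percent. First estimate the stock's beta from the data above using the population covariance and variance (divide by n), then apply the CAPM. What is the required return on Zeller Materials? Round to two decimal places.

14.37%

Mean R_i = (12.5 + 13.8 − 6.7 + 8.1 + 15.4 − 11.1) / 6 = 5.3333%
Mean R_m = (6.9 + 8.8 − 2.7 + 6.6 + 10.0 − 5.1) / 6 = 4.0833%
Σ(R_i − R̄_i)(R_m − R̄_m) = 359.1833  ⇒  Cov = 359.1833 / 6 = 59.8639
Σ(R_m − R̄_m)² = 201.8683  ⇒  Var(R_m) = 201.8683 / 6 = 33.6447
β = Cov / Var(R_m) = 59.8639 / 33.6447 = 1.7793
E(R) = R_f + β × MRP = 5.05% + 1.7793 × 5.24% = 14.37%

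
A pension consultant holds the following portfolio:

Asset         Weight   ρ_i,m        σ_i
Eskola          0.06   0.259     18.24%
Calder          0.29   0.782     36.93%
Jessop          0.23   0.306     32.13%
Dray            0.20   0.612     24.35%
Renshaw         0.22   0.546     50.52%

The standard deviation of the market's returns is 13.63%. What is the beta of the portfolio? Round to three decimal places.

1.465

β_Eskola = 0.259 × 18.24% / 13.63% = 0.3466
β_Calder = 0.782 × 36.93% / 13.63% = 2.1188
β_Jessop = 0.306 × 32.13% / 13.63% = 0.7213
β_Dray = 0.612 × 24.35% / 13.63% = 1.0933
β_Renshaw = 0.546 × 50.52% / 13.63% = 2.0238
β_P = Σ w_i β_i = 0.06×0.3466 + 0.29×2.1188 + 0.23×0.7213 + 0.20×1.0933 + 0.22×2.0238 = 1.4650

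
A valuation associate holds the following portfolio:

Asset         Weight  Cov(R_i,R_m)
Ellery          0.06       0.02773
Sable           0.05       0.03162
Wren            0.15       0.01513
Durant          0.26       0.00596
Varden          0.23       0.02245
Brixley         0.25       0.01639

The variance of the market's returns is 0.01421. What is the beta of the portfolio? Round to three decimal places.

β_Ellery = 0.02773 / 0.01421 = 1.9514
β_Sable = 0.03162 / 0.01421 = 2.2252
β_Wren = 0.01513 / 0.01421 = 1.0647
β_Durant = 0.00596 / 0.01421 = 0.4194
β_Varden = 0.02245 / 0.01421 = 1.5799
β_Brixley = 0.01639 / 0.01421 = 1.1534
β_P = Σ w_i β_i = 0.06×1.9514 + 0.05×2.2252 + 0.15×1.0647 + 0.26×0.4194 + 0.23×1.5799 + 0.25×1.1534 = 1.1488

1.149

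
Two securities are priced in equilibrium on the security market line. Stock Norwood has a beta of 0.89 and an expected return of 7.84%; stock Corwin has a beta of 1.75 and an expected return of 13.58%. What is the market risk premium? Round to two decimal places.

Both satisfy E(R) = R_f + β·MRP, so the slope of the SML is
MRP = (13.58% − 7.84%) / (1.75 − 0.89) = 5.74% / 0.86 = 6.6744%

6.67%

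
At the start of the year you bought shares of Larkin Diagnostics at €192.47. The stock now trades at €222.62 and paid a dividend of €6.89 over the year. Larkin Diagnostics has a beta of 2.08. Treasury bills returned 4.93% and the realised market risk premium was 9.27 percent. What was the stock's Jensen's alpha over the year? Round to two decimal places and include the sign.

-4.97%

Realised HPR = (P1 + D1 − P0) / P0 = (222.62 + 6.89 − 192.47) / 192.47 = 37.04 / 192.47 = 19.2446%
CAPM required = R_f + β·MRP = 4.93% + 2.08 × 9.27% = 24.2116%
α = realised − required = 19.2446% − 24.2116% = -4.97%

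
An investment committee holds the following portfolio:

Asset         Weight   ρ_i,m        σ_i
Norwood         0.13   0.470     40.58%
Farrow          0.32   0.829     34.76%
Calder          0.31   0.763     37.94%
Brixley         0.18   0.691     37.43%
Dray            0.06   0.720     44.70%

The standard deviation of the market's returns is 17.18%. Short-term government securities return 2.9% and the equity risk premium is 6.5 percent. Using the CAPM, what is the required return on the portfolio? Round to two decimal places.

13.21%

β_Norwood = 0.470 × 40.58% / 17.18% = 1.1102
β_Farrow = 0.829 × 34.76% / 17.18% = 1.6773
β_Calder = 0.763 × 37.94% / 17.18% = 1.6850
β_Brixley = 0.691 × 37.43% / 17.18% = 1.5055
β_Dray = 0.720 × 44.70% / 17.18% = 1.8733
β_P = Σ w_i β_i = 0.13×1.1102 + 0.32×1.6773 + 0.31×1.6850 + 0.18×1.5055 + 0.06×1.8733 = 1.5868
E(R_P) = R_f + β_P × MRP = 2.9% + 1.5868 × 6.5% = 13.21%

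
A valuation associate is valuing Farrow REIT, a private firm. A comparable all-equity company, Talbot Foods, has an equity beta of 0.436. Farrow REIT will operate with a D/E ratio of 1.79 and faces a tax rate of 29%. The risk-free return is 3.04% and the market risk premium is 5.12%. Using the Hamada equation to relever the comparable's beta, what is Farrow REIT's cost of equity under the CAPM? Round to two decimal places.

β_L = β_U × [1 + (1 − t)(D/E)] = 0.436 × [1 + (1 − 0.29) × 1.79]
    = 0.436 × [1 + 0.71 × 1.79] = 0.436 × 2.2709 = 0.9901
E(R) = R_f + β_L × MRP = 3.04% + 0.9901 × 5.12% = 8.11%

8.11%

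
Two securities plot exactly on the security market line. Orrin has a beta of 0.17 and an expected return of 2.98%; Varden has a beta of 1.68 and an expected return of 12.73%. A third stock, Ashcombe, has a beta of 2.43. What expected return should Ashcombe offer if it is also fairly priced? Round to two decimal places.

MRP (SML slope) = (12.73% − 2.98%) / (1.68 − 0.17) = 9.75% / 1.51 = 6.4570%
R_f (intercept) = 2.98% − 0.17 × 6.4570% = 1.8823%
E(R_Ashcombe) = R_f + β × MRP = 1.8823% + 2.43 × 6.4570% = 17.57%

17.57%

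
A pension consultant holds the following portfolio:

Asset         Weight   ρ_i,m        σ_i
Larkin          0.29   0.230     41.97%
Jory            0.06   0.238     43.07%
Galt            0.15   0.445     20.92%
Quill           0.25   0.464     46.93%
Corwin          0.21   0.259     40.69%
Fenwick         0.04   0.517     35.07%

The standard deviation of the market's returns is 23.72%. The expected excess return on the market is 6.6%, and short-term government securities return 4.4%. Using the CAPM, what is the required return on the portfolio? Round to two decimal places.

β_Larkin = 0.230 × 41.97% / 23.72% = 0.4070
β_Jory = 0.238 × 43.07% / 23.72% = 0.4322
β_Galt = 0.445 × 20.92% / 23.72% = 0.3925
β_Quill = 0.464 × 46.93% / 23.72% = 0.9180
β_Corwin = 0.259 × 40.69% / 23.72% = 0.4443
β_Fenwick = 0.517 × 35.07% / 23.72% = 0.7644
β_P = Σ w_i β_i = 0.29×0.4070 + 0.06×0.4322 + 0.15×0.3925 + 0.25×0.9180 + 0.21×0.4443 + 0.04×0.7644 = 0.5562
E(R_P) = R_f + β_P × MRP = 4.4% + 0.5562 × 6.6% = 8.07%

8.07%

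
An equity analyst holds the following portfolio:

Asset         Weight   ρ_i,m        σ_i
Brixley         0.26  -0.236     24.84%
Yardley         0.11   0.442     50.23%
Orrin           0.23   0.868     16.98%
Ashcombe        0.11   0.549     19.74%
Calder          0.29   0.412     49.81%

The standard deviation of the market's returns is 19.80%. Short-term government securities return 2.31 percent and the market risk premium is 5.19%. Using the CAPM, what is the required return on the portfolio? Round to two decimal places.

β_Brixley = -0.236 × 24.84% / 19.80% = -0.2961
β_Yardley = 0.442 × 50.23% / 19.80% = 1.1213
β_Orrin = 0.868 × 16.98% / 19.80% = 0.7444
β_Ashcombe = 0.549 × 19.74% / 19.80% = 0.5473
β_Calder = 0.412 × 49.81% / 19.80% = 1.0365
β_P = Σ w_i β_i = 0.26×-0.2961 + 0.11×1.1213 + 0.23×0.7444 + 0.11×0.5473 + 0.29×1.0365 = 0.5784
E(R_P) = R_f + β_P × MRP = 2.31% + 0.5784 × 5.19% = 5.31%

5.31%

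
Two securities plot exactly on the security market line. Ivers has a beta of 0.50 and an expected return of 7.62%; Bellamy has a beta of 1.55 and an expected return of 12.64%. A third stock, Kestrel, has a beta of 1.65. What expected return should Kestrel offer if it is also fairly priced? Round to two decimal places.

13.12%

MRP (SML slope) = (12.64% − 7.62%) / (1.55 − 0.50) = 5.02% / 1.05 = 4.7810%
R_f (intercept) = 7.62% − 0.50 × 4.7810% = 5.2295%
E(R_Kestrel) = R_f + β × MRP = 5.2295% + 1.65 × 4.7810% = 13.12%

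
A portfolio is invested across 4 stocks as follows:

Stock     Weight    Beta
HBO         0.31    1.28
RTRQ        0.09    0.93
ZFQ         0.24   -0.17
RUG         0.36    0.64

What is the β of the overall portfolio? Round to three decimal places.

0.670

β_P = Σ w_i β_i = 0.31×1.28 + 0.09×0.93 + 0.24×-0.17 + 0.36×0.64 = 0.6701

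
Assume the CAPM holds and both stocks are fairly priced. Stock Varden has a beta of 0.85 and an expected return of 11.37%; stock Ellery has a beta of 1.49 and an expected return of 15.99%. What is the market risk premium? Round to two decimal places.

Both satisfy E(R) = R_f + β·MRP, so the slope of the SML is
MRP = (15.99% − 11.37%) / (1.49 − 0.85) = 4.62% / 0.64 = 7.2188%

7.22%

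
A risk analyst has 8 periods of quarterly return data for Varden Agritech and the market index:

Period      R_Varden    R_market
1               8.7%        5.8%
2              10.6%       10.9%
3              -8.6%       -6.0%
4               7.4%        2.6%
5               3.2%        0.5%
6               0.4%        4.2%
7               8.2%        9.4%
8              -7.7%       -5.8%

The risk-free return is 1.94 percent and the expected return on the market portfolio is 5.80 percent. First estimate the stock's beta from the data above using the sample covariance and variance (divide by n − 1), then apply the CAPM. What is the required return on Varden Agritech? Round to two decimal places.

Mean R_i = (8.7 + 10.6 − 8.6 + 7.4 + 3.2 + 0.4 + 8.2 − 7.7) / 8 = 2.7750%
Mean R_m = (5.8 + 10.9 − 6.0 + 2.6 + 0.5 + 4.2 + 9.4 − 5.8) / 8 = 2.7000%
Σ(R_i − R̄_i)(R_m − R̄_m) = 301.9200  ⇒  Cov = 301.9200 / 7 = 43.1314
Σ(R_m − R̄_m)² = 276.7800  ⇒  Var(R_m) = 276.7800 / 7 = 39.5400
β = Cov / Var(R_m) = 43.1314 / 39.5400 = 1.0908
MRP = 5.80% − 1.94% = 3.86%
E(R) = R_f + β × MRP = 1.94% + 1.0908 × 3.86% = 6.15%

6.15%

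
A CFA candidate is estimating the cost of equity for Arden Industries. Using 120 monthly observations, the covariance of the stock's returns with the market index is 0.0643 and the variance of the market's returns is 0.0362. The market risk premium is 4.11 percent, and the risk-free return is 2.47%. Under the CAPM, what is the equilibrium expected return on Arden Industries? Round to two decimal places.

9.77%

β = Cov(R_i, R_m) / Var(R_m) = 0.0643 / 0.0362 = 1.7762
E(R) = R_f + β × MRP = 2.47% + 1.7762 × 4.11% = 9.77%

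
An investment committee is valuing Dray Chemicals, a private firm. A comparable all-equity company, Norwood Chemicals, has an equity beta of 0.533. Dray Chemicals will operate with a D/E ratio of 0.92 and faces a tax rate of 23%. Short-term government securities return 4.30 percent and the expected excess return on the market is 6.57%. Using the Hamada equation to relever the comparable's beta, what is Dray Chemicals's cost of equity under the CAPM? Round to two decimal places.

10.28%

β_L = β_U × [1 + (1 − t)(D/E)] = 0.533 × [1 + (1 − 0.23) × 0.92]
    = 0.533 × [1 + 0.77 × 0.92] = 0.533 × 1.7084 = 0.9106
E(R) = R_f + β_L × MRP = 4.30% + 0.9106 × 6.57% = 10.28%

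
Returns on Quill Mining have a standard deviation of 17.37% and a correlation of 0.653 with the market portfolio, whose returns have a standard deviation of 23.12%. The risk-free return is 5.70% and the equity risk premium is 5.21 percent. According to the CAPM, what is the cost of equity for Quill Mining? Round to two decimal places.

β = ρ × σ_i / σ_m = 0.653 × 17.37% / 23.12% = 0.4906
E(R) = 5.70% + 0.4906 × 5.21% = 8.26%

8.26%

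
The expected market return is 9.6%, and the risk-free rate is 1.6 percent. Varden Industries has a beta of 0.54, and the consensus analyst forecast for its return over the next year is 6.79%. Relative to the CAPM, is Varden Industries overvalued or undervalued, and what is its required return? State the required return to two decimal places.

MRP = 9.6% − 1.6% = 8.00%
Required return = R_f + β·MRP = 1.6% + 0.54 × 8.0% = 5.92%
Forecast 6.79% > required 5.92% → the stock plots above the SML → undervalued.

Undervalued; required return 5.92%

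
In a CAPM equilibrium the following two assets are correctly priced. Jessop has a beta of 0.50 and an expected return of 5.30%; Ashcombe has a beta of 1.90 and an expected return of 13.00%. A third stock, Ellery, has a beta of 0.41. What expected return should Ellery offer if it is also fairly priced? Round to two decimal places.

4.81%

MRP (SML slope) = (13.00% − 5.30%) / (1.90 − 0.50) = 7.70% / 1.40 = 5.5000%
R_f (intercept) = 5.30% − 0.50 × 5.5000% = 2.5500%
E(R_Ellery) = R_f + β × MRP = 2.5500% + 0.41 × 5.5000% = 4.81%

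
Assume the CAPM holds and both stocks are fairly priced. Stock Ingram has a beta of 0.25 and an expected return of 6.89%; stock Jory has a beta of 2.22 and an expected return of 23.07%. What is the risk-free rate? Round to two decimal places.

4.84%

Both satisfy E(R) = R_f + β·MRP, so the slope of the SML is
MRP = (23.07% − 6.89%) / (2.22 − 0.25) = 16.18% / 1.97 = 8.2132%
R_f = E(R_Ingram) − β_Ingram·MRP = 6.89% − 0.25 × 8.2132% = 4.8367%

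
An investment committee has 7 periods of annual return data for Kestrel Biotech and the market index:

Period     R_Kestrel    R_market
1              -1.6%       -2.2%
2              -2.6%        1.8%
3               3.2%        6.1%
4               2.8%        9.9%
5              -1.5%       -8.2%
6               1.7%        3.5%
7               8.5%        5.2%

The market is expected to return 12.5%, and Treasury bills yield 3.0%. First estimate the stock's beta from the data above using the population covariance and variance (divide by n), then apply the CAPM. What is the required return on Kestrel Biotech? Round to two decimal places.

6.77%

Mean R_i = (-1.6 − 2.6 + 3.2 + 2.8 − 1.5 + 1.7 + 8.5) / 7 = 1.5000%
Mean R_m = (-2.2 + 1.8 + 6.1 + 9.9 − 8.2 + 3.5 + 5.2) / 7 = 2.3000%
Σ(R_i − R̄_i)(R_m − R̄_m) = 84.3800  ⇒  Cov = 84.3800 / 7 = 12.0543
Σ(R_m − R̄_m)² = 212.8000  ⇒  Var(R_m) = 212.8000 / 7 = 30.4000
β = Cov / Var(R_m) = 12.0543 / 30.4000 = 0.3965
MRP = 12.5% − 3.0% = 9.50%
E(R) = R_f + β × MRP = 3.0% + 0.3965 × 9.5% = 6.77%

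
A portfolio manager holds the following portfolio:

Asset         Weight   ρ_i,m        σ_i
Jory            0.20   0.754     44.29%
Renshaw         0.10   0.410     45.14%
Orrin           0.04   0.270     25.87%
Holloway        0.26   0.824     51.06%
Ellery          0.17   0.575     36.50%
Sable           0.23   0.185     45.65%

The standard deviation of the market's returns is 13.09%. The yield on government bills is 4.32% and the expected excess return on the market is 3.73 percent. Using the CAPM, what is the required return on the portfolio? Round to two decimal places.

β_Jory = 0.754 × 44.29% / 13.09% = 2.5512
β_Renshaw = 0.410 × 45.14% / 13.09% = 1.4139
β_Orrin = 0.270 × 25.87% / 13.09% = 0.5336
β_Holloway = 0.824 × 51.06% / 13.09% = 3.2142
β_Ellery = 0.575 × 36.50% / 13.09% = 1.6033
β_Sable = 0.185 × 45.65% / 13.09% = 0.6452
β_P = Σ w_i β_i = 0.20×2.5512 + 0.10×1.4139 + 0.04×0.5336 + 0.26×3.2142 + 0.17×1.6033 + 0.23×0.6452 = 1.9296
E(R_P) = R_f + β_P × MRP = 4.32% + 1.9296 × 3.73% = 11.52%

11.52%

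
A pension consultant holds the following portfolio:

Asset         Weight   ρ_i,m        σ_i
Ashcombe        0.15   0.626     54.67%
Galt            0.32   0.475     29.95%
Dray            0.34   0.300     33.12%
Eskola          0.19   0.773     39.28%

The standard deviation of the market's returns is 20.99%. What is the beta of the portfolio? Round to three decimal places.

β_Ashcombe = 0.626 × 54.67% / 20.99% = 1.6305
β_Galt = 0.475 × 29.95% / 20.99% = 0.6778
β_Dray = 0.300 × 33.12% / 20.99% = 0.4734
β_Eskola = 0.773 × 39.28% / 20.99% = 1.4466
β_P = Σ w_i β_i = 0.15×1.6305 + 0.32×0.6778 + 0.34×0.4734 + 0.19×1.4466 = 0.8973

0.897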